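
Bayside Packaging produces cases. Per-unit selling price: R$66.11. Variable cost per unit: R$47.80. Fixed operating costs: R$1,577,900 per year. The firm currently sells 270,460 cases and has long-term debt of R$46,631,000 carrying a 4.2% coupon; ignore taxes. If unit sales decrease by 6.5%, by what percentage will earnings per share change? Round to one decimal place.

At 270,460 units, contribution = 270,460 × R$18.31 = R$4,952,122.60.
EBIT = R$4,952,122.60 − R$1,577,900 = R$3,374,222.60.
Interest = R$1,958,502.00, so EBIT − I = R$1,415,720.60.
DCL = total CM / (EBIT − I) = R$4,952,122.60 / R$1,415,720.60 = 3.4980.
%ΔEPS = DCL × %ΔSales = 3.4980 × -6.5% = -22.7%.

-22.7%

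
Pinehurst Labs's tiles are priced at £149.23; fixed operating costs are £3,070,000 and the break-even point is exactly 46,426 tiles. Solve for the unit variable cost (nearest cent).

£83.10

Contribution per unit must be FC / Q = £3,070,000 / 46,426 = £66.1267.
Hence VC = price − CM = £149.23 − £66.1267 = £83.10.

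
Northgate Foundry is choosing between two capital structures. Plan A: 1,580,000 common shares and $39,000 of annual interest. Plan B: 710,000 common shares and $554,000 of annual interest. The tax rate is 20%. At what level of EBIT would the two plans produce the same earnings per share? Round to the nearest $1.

$974,287

Set EPS_A = EPS_B: (EBIT − $39,000)(1 − 0.20) ÷ 1,580,000 = (EBIT − $554,000)(1 − 0.20) ÷ 710,000.
The (1 − t) factor cancels: (EBIT − 39,000) × 710,000 = (EBIT − 554,000) × 1,580,000.
Solving, EBIT = (554,000·1,580,000 − 39,000·710,000) / (1,580,000 − 710,000) = 847,630,000,000 / 870,000 = 974,287.36.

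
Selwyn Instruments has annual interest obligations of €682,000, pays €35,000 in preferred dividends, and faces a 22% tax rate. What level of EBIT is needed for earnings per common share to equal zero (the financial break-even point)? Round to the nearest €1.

Grossing the preferred dividend up to pre-tax terms: €35,000 / (1 − 0.22) = €44,871.79.
EPS = 0 when EBIT covers interest plus the pre-tax preferred burden: €682,000 + €44,871.79 = €726,871.79.

€726,872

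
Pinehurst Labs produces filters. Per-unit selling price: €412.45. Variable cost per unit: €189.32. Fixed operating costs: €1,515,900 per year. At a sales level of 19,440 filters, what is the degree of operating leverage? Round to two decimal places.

1.54

Contribution at this volume is 19,440 × €223.13 = €4,337,647.20.
Subtracting fixed costs: EBIT = €4,337,647.20 − €1,515,900 = €2,821,747.20.
So DOL = total CM / EBIT = €4,337,647.20 / €2,821,747.20 = 1.5372.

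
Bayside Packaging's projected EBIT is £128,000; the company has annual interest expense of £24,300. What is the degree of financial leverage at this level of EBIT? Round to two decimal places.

Interest = £24,300.00.
DFL = EBIT ÷ (EBIT − I) = £128,000 ÷ (£128,000 − £24,300.00) = £128,000 ÷ £103,700.00 = 1.2343.

1.23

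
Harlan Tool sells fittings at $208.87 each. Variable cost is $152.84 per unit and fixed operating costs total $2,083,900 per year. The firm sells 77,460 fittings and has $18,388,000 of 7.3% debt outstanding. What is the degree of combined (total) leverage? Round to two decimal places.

Contribution at this volume is 77,460 × $56.03 = $4,340,083.80.
Subtracting fixed costs: EBIT = $4,340,083.80 − $2,083,900 = $2,256,183.80. Interest = $1,342,324.00.
DOL = $4,340,083.80 ÷ $2,256,183.80 = 1.9236; DFL = $2,256,183.80 ÷ $913,859.80 = 2.4689.
DCL = DOL × DFL = 1.9236 × 2.4689 = 4.7492.

4.75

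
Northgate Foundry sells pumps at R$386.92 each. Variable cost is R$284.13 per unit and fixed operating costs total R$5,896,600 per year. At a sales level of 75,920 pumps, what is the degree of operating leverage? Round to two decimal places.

4.09

Contribution at this volume is 75,920 × R$102.79 = R$7,803,816.80.
Operating income = contribution − fixed costs = R$7,803,816.80 − R$5,896,600 = R$1,907,216.80.
DOL = contribution ÷ EBIT = R$7,803,816.80 ÷ R$1,907,216.80 = 4.0917.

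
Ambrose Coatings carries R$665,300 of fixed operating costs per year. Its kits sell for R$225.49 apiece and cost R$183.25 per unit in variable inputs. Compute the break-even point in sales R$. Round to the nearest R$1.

R$3,551,574

CM per unit = R$225.49 − R$183.25 = R$42.24; CM ratio = R$42.24 / R$225.49 = 0.1873.
Break-even revenue = fixed costs × price ÷ CM = R$665,300 × R$225.49 ÷ R$42.24 = R$3,551,574.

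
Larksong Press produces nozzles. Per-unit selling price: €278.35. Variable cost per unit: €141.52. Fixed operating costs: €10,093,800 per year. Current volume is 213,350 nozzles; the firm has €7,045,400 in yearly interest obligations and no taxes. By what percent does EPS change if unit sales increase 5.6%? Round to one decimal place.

Total contribution margin = 213,350 × €136.83 = €29,192,680.50.
Subtracting fixed costs: EBIT = €29,192,680.50 − €10,093,800 = €19,098,880.50.
Interest = €7,045,400.00, so EBIT − I = €12,053,480.50.
Degree of combined leverage = contribution ÷ (EBIT − I) = €29,192,680.50 ÷ €12,053,480.50 = 2.4219.
EPS therefore changes by 2.4219 × (+5.6%) = +13.6%.

+13.6%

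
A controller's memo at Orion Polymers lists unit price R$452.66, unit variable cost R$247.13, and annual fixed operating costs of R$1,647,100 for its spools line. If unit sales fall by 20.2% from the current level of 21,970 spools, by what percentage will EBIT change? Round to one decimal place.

Contribution at this volume is 21,970 × R$205.53 = R$4,515,494.10.
EBIT = R$4,515,494.10 − R$1,647,100 = R$2,868,394.10.
Degree of operating leverage = R$4,515,494.10 / R$2,868,394.10 = 1.5742.
%ΔEBIT = DOL × %ΔSales = 1.5742 × -20.2% = -31.8%.

-31.8%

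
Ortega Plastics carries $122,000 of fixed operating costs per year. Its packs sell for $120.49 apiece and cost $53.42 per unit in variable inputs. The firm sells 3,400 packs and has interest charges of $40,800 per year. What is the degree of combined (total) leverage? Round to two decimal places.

Total contribution margin = 3,400 × $67.07 = $228,038.00.
Operating income = contribution − fixed costs = $228,038.00 − $122,000 = $106,038.00. Interest = $40,800.00, so EBIT − I = $65,238.00.
DCL = contribution ÷ (EBIT − I) = $228,038.00 ÷ $65,238.00 = 3.4955.

3.50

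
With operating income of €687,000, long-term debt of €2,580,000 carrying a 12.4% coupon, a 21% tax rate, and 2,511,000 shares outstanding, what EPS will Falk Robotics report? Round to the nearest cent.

€0.12

Interest = €319,920.00, so EBT = €687,000 − €319,920.00 = €367,080.00.
After tax at 21%: net income = €367,080.00 × 0.79 = €289,993.20.
EPS = €289,993.20 ÷ 2,511,000 = €0.12.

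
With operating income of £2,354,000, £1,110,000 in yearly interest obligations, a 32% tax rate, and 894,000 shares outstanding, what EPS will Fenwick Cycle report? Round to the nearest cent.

£0.95

Interest = £1,110,000.00, so EBT = £2,354,000 − £1,110,000.00 = £1,244,000.00.
Net income = £1,244,000.00 × (1 − 0.32) = £845,920.00.
Per share: £845,920.00 / 894,000 shares = £0.95.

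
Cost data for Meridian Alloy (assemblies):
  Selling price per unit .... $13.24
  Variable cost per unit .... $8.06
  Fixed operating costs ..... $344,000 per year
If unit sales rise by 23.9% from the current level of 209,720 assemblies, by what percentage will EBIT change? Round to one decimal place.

+35.0%

At 209,720 units, contribution = 209,720 × $5.18 = $1,086,349.60.
Subtracting fixed costs: EBIT = $1,086,349.60 − $344,000 = $742,349.60.
So DOL = total CM / EBIT = $1,086,349.60 / $742,349.60 = 1.4634.
Operating income changes by 1.4634 × +23.9% = +35.0%.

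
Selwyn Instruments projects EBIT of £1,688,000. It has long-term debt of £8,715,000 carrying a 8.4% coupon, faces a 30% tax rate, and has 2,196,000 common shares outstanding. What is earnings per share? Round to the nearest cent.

Interest = £732,060.00, so EBT = £1,688,000 − £732,060.00 = £955,940.00.
After tax at 30%: net income = £955,940.00 × 0.70 = £669,158.00.
EPS = £669,158.00 ÷ 2,196,000 = £0.30.

£0.30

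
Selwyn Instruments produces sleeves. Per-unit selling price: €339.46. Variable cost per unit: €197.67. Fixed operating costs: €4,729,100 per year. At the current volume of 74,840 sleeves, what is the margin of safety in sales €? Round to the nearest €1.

€14,083,229

Unit CM = price − variable cost = €339.46 − €197.67 = €141.79. Break-even units = €4,729,100 ÷ €141.79 = 33,352.85; break-even revenue = 33,352.85 × €339.46 = €11,321,957.02.
Actual sales revenue = 74,840 × €339.46 = €25,405,186.40.
Margin of safety = €25,405,186.40 − €11,321,957.02 = €14,083,229.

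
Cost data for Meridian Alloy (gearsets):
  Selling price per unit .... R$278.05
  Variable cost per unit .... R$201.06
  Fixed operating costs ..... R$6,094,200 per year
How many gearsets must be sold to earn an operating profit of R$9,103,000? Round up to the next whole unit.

197,392 gearsets

Each unit contributes R$278.05 − R$201.06 = R$76.99.
Need Q such that Q × R$76.99 − R$6,094,200 = R$9,103,000, i.e. Q = R$15,197,200 / R$76.99 = 197,391.87 → 197,392.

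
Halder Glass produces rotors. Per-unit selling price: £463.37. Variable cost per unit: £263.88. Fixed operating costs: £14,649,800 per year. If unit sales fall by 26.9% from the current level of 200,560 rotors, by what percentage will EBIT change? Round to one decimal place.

Total contribution margin = 200,560 × £199.49 = £40,009,714.40.
Operating income = contribution − fixed costs = £40,009,714.40 − £14,649,800 = £25,359,914.40.
So DOL = total CM / EBIT = £40,009,714.40 / £25,359,914.40 = 1.5777.
%ΔEBIT = DOL × %ΔSales = 1.5777 × -26.9% = -42.4%.

-42.4%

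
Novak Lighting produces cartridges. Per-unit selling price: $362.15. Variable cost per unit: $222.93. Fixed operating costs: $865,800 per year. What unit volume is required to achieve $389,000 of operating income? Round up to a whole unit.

9,014 cartridges

Each unit contributes $362.15 − $222.93 = $139.22.
Required volume = (fixed costs + target profit) ÷ CM = ($865,800 + $389,000) ÷ $139.22 = 9,013.07, so 9,014 cartridges.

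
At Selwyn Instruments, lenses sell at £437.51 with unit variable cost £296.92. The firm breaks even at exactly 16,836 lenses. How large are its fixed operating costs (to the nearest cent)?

£2,366,973.24

Each unit contributes £437.51 − £296.92 = £140.59.
Fixed costs = break-even units × CM = 16,836 × £140.59 = £2,366,973.24.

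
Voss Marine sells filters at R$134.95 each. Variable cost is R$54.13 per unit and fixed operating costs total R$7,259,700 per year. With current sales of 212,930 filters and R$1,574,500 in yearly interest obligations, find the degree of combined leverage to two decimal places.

2.05

Contribution at this volume is 212,930 × R$80.82 = R$17,209,002.60.
EBIT = R$17,209,002.60 − R$7,259,700 = R$9,949,302.60. Interest = R$1,574,500.00, so EBIT − I = R$8,374,802.60.
Degree of total leverage = total CM / (EBIT − interest) = R$17,209,002.60 / R$8,374,802.60 = 2.0549.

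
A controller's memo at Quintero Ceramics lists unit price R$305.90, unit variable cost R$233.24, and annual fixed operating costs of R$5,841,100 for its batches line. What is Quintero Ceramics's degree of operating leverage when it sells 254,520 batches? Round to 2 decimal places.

1.46

At 254,520 units, contribution = 254,520 × R$72.66 = R$18,493,423.20.
Operating income = contribution − fixed costs = R$18,493,423.20 − R$5,841,100 = R$12,652,323.20.
So DOL = total CM / EBIT = R$18,493,423.20 / R$12,652,323.20 = 1.4617.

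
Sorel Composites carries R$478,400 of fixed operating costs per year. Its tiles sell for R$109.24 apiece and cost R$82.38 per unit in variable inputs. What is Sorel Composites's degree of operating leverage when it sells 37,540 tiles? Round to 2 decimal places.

At 37,540 units, contribution = 37,540 × R$26.86 = R$1,008,324.40.
EBIT = R$1,008,324.40 − R$478,400 = R$529,924.40.
Degree of operating leverage = R$1,008,324.40 / R$529,924.40 = 1.9028.

1.90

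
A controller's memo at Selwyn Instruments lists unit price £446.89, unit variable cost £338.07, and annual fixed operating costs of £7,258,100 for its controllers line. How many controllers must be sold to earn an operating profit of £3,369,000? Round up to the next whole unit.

Contribution margin per unit = £446.89 − £338.07 = £108.82.
Units = (FC + target) / CM = (£7,258,100 + £3,369,000) / £108.82 = 97,657.60, so 97,658 controllers.

97,658 controllers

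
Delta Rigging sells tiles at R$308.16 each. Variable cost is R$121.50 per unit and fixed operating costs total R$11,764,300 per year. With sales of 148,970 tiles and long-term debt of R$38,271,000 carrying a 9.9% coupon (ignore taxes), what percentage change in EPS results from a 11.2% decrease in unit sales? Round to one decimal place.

Total contribution margin = 148,970 × R$186.66 = R$27,806,740.20.
EBIT = R$27,806,740.20 − R$11,764,300 = R$16,042,440.20.
After interest of R$3,788,829.00, pre-tax earnings = R$12,253,611.20.
DCL = total CM / (EBIT − I) = R$27,806,740.20 / R$12,253,611.20 = 2.2693.
%ΔEPS = DCL × %ΔSales = 2.2693 × -11.2% = -25.4%.

-25.4%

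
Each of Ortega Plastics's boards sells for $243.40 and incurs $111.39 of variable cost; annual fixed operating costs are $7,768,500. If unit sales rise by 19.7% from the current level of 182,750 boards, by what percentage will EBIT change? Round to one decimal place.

Total contribution margin = 182,750 × $132.01 = $24,124,827.50.
EBIT = $24,124,827.50 − $7,768,500 = $16,356,327.50.
Degree of operating leverage = $24,124,827.50 / $16,356,327.50 = 1.4750.
So EBIT moves 1.4750 × (+19.7%) = +29.1%.

+29.1%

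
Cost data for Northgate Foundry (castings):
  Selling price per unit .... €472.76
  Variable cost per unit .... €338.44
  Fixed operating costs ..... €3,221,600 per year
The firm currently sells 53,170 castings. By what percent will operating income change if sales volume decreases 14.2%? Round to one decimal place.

-25.9%

Total contribution margin = 53,170 × €134.32 = €7,141,794.40.
EBIT = €7,141,794.40 − €3,221,600 = €3,920,194.40.
Degree of operating leverage = €7,141,794.40 / €3,920,194.40 = 1.8218.
%ΔEBIT = DOL × %ΔSales = 1.8218 × -14.2% = -25.9%.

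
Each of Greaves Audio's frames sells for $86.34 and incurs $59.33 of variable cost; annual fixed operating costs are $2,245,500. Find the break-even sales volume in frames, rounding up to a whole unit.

83,136 frames

Each unit contributes $86.34 − $59.33 = $27.01.
Units to break even: $2,245,500 ÷ $27.01 = 83,135.88, rounded up to 83,136.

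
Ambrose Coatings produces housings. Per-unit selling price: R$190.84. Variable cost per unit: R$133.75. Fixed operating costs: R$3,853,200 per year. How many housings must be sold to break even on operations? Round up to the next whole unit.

67,494 housings

Each unit contributes R$190.84 − R$133.75 = R$57.09.
Break-even Q = R$3,853,200 / R$57.09 = 67,493.43 → 67,494 housings.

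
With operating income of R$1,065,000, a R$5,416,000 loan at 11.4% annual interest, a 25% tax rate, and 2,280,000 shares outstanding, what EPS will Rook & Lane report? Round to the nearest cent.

Interest = R$617,424.00, so EBT = R$1,065,000 − R$617,424.00 = R$447,576.00.
Net income = R$447,576.00 × (1 − 0.25) = R$335,682.00.
EPS = R$335,682.00 ÷ 2,280,000 = R$0.15.

R$0.15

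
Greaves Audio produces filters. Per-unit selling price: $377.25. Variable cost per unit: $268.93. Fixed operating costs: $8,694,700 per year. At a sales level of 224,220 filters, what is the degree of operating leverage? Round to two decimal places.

1.56

Total contribution margin = 224,220 × $108.32 = $24,287,510.40.
Subtracting fixed costs: EBIT = $24,287,510.40 − $8,694,700 = $15,592,810.40.
DOL = contribution ÷ EBIT = $24,287,510.40 ÷ $15,592,810.40 = 1.5576.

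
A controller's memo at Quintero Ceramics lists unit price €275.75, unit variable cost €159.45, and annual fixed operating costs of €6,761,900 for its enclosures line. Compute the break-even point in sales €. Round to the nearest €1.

Contribution margin per unit = €275.75 − €159.45 = €116.30, a CM ratio of €116.30 ÷ €275.75 = 0.4218.
Break-even revenue = fixed costs × price ÷ CM = €6,761,900 × €275.75 ÷ €116.30 = €16,032,622.

€16,032,622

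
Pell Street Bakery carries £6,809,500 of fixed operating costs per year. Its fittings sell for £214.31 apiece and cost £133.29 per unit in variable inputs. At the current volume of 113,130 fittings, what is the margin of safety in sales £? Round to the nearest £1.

Contribution margin per unit = £214.31 − £133.29 = £81.02. Break-even units = £6,809,500 ÷ £81.02 = 84,047.15; break-even revenue = 84,047.15 × £214.31 = £18,012,144.47.
Actual sales revenue = 113,130 × £214.31 = £24,244,890.30.
Margin of safety = £24,244,890.30 − £18,012,144.47 = £6,232,746.

£6,232,746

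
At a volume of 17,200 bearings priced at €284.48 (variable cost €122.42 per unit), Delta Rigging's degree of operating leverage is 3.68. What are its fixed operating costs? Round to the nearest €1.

€2,029,978

At 17,200 units, contribution = 17,200 × €162.06 = €2,787,432.00.
Since DOL = CM ÷ EBIT, EBIT = €2,787,432.00 ÷ 3.68 = €757,454.35.
And FC = contribution − EBIT = €2,787,432.00 − €757,454.35 = €2,029,978.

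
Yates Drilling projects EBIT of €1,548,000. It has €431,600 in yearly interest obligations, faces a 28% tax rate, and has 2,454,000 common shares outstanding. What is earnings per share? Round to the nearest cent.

€0.33

Pre-tax income = €1,548,000 − €431,600.00 = €1,116,400.00.
Net income = €1,116,400.00 × (1 − 0.28) = €803,808.00.
EPS = €803,808.00 ÷ 2,454,000 = €0.33.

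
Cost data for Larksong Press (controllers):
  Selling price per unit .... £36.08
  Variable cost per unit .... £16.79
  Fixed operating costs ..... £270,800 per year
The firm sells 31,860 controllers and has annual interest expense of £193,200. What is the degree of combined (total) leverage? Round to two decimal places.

At 31,860 units, contribution = 31,860 × £19.29 = £614,579.40.
EBIT = £614,579.40 − £270,800 = £343,779.40. Interest = £193,200.00.
DOL = £614,579.40 ÷ £343,779.40 = 1.7877; DFL = £343,779.40 ÷ £150,579.40 = 2.2830.
Combined leverage = 1.7877 × 2.2830 = 4.0813.

4.08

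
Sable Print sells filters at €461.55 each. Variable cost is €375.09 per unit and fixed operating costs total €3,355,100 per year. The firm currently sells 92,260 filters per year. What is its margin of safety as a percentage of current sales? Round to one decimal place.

Each unit contributes €461.55 − €375.09 = €86.46. Break-even units = €3,355,100 ÷ €86.46 = 38,805.23; break-even revenue = 38,805.23 × €461.55 = €17,910,552.91.
Current sales = 92,260 × €461.55 = €42,582,603.00.
Margin of safety = (€42,582,603.00 − €17,910,552.91) ÷ €42,582,603.00 = 57.9%.

57.9%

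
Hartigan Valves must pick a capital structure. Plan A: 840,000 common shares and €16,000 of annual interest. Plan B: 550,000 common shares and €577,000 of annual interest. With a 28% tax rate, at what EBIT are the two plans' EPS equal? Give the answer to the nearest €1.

Set EPS_A = EPS_B: (EBIT − €16,000)(1 − 0.28) ÷ 840,000 = (EBIT − €577,000)(1 − 0.28) ÷ 550,000.
Cancelling (1 − t) and cross-multiplying: 550,000·(EBIT − 16,000) = 840,000·(EBIT − 577,000).
EBIT × (840,000 − 550,000) = 577,000 × 840,000 − 16,000 × 550,000 = 475,880,000,000, so EBIT = 475,880,000,000 ÷ 290,000 = 1,640,965.52.

€1,640,966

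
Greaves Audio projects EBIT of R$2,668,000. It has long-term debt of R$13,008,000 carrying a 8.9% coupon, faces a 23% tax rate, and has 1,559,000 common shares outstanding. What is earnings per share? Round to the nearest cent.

Interest = R$1,157,712.00, so EBT = R$2,668,000 − R$1,157,712.00 = R$1,510,288.00.
After tax at 23%: net income = R$1,510,288.00 × 0.77 = R$1,162,921.76.
Per share: R$1,162,921.76 / 1,559,000 shares = R$0.75.

R$0.75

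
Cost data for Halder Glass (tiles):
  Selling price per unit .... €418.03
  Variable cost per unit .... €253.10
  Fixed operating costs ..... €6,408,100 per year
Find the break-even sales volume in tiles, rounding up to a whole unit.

Unit CM = price − variable cost = €418.03 − €253.10 = €164.93.
Units to break even: €6,408,100 ÷ €164.93 = 38,853.45, rounded up to 38,854.

38,854 tiles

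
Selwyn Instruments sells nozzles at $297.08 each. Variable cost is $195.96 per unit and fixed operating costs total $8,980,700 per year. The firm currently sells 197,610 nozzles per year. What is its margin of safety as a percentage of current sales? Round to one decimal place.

Each unit contributes $297.08 − $195.96 = $101.12. Break-even units = $8,980,700 ÷ $101.12 = 88,812.30; break-even revenue = 88,812.30 × $297.08 = $26,384,358.74.
Actual sales revenue = 197,610 × $297.08 = $58,705,978.80.
Margin of safety = ($58,705,978.80 − $26,384,358.74) ÷ $58,705,978.80 = 55.1%.

55.1%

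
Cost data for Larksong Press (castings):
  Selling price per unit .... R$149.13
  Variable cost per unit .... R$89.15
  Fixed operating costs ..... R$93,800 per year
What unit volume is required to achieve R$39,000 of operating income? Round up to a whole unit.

Unit CM = price − variable cost = R$149.13 − R$89.15 = R$59.98.
Units = (FC + target) / CM = (R$93,800 + R$39,000) / R$59.98 = 2,214.07, so 2,215 castings.

2,215 castings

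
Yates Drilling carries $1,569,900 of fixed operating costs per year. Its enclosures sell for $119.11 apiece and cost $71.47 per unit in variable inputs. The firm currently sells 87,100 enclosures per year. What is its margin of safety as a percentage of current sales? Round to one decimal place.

62.2%

Each unit contributes $119.11 − $71.47 = $47.64. Break-even units = $1,569,900 ÷ $47.64 = 32,953.40; break-even revenue = 32,953.40 × $119.11 = $3,925,079.53.
Current sales = 87,100 × $119.11 = $10,374,481.00.
Margin of safety = ($10,374,481.00 − $3,925,079.53) ÷ $10,374,481.00 = 62.2%.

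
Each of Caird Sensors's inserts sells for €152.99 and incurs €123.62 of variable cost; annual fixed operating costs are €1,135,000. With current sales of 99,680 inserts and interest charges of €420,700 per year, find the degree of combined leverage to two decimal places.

At 99,680 units, contribution = 99,680 × €29.37 = €2,927,601.60.
Operating income = contribution − fixed costs = €2,927,601.60 − €1,135,000 = €1,792,601.60. Interest = €420,700.00, so EBIT − I = €1,371,901.60.
Degree of total leverage = total CM / (EBIT − interest) = €2,927,601.60 / €1,371,901.60 = 2.1340.

2.13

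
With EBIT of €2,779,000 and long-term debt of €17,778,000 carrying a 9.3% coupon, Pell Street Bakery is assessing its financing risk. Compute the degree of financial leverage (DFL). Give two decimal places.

Interest = €1,653,354.00.
DFL = EBIT ÷ (EBIT − I) = €2,779,000 ÷ (€2,779,000 − €1,653,354.00) = €2,779,000 ÷ €1,125,646.00 = 2.4688.

2.47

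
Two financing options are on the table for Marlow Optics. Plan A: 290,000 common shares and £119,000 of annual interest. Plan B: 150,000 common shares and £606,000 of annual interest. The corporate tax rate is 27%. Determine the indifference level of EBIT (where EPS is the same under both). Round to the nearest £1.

At indifference, (EBIT − 119,000)(1 − t)/290,000 = (EBIT − 606,000)(1 − t)/150,000.
Cancelling (1 − t) and cross-multiplying: 150,000·(EBIT − 119,000) = 290,000·(EBIT − 606,000).
EBIT × (290,000 − 150,000) = 606,000 × 290,000 − 119,000 × 150,000 = 157,890,000,000, so EBIT = 157,890,000,000 ÷ 140,000 = 1,127,785.71.

£1,127,786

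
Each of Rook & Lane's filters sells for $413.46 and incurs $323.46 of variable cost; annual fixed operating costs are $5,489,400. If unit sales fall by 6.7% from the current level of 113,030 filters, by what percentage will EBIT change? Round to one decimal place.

-14.6%

At 113,030 units, contribution = 113,030 × $90.00 = $10,172,700.00.
Operating income = contribution − fixed costs = $10,172,700.00 − $5,489,400 = $4,683,300.00.
So DOL = total CM / EBIT = $10,172,700.00 / $4,683,300.00 = 2.1721.
Operating income changes by 2.1721 × -6.7% = -14.6%.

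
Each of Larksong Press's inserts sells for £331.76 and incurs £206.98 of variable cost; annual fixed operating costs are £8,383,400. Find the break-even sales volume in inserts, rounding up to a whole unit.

67,186 inserts

Unit CM = price − variable cost = £331.76 − £206.98 = £124.78.
Break-even Q = £8,383,400 / £124.78 = 67,185.45 → 67,186 inserts.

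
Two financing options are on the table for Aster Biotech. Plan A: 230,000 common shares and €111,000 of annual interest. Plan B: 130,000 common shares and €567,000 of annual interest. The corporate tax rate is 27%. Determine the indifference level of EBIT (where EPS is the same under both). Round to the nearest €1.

€1,159,800

Set EPS_A = EPS_B: (EBIT − €111,000)(1 − 0.27) ÷ 230,000 = (EBIT − €567,000)(1 − 0.27) ÷ 130,000.
Cancelling (1 − t) and cross-multiplying: 130,000·(EBIT − 111,000) = 230,000·(EBIT − 567,000).
EBIT × (230,000 − 130,000) = 567,000 × 230,000 − 111,000 × 130,000 = 115,980,000,000, so EBIT = 115,980,000,000 ÷ 100,000 = 1,159,800.00.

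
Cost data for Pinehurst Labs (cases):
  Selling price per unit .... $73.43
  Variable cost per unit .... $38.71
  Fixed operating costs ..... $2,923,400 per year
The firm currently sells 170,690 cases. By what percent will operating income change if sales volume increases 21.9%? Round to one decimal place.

Total contribution margin = 170,690 × $34.72 = $5,926,356.80.
Subtracting fixed costs: EBIT = $5,926,356.80 − $2,923,400 = $3,002,956.80.
Degree of operating leverage = $5,926,356.80 / $3,002,956.80 = 1.9735.
Operating income changes by 1.9735 × +21.9% = +43.2%.

+43.2%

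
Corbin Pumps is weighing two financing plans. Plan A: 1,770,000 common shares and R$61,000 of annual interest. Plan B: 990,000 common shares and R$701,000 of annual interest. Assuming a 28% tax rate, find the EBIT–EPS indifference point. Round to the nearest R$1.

R$1,513,308

At indifference, (EBIT − 61,000)(1 − t)/1,770,000 = (EBIT − 701,000)(1 − t)/990,000.
The (1 − t) factor cancels: (EBIT − 61,000) × 990,000 = (EBIT − 701,000) × 1,770,000.
Solving, EBIT = (701,000·1,770,000 − 61,000·990,000) / (1,770,000 − 990,000) = 1,180,380,000,000 / 780,000 = 1,513,307.69.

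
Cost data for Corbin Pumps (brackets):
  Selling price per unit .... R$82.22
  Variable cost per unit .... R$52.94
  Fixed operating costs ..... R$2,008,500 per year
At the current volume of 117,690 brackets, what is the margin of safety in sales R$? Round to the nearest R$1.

R$4,036,483

Contribution margin per unit = R$82.22 − R$52.94 = R$29.28. Break-even units = R$2,008,500 ÷ R$29.28 = 68,596.31; break-even revenue = 68,596.31 × R$82.22 = R$5,639,988.73.
Current sales = 117,690 × R$82.22 = R$9,676,471.80.
Margin of safety = R$9,676,471.80 − R$5,639,988.73 = R$4,036,483.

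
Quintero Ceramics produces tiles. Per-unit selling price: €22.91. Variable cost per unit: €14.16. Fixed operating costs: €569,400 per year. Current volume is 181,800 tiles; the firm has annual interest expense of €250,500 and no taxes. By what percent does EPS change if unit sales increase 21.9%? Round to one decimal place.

+45.2%

Contribution at this volume is 181,800 × €8.75 = €1,590,750.00.
Operating income = contribution − fixed costs = €1,590,750.00 − €569,400 = €1,021,350.00.
Interest = €250,500.00, so EBIT − I = €770,850.00.
Degree of combined leverage = contribution ÷ (EBIT − I) = €1,590,750.00 ÷ €770,850.00 = 2.0636.
EPS therefore changes by 2.0636 × (+21.9%) = +45.2%.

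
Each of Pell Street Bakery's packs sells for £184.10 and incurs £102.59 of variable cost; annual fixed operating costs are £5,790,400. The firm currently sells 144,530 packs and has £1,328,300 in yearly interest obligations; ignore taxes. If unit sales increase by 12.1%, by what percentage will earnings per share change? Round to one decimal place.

At 144,530 units, contribution = 144,530 × £81.51 = £11,780,640.30.
Operating income = contribution − fixed costs = £11,780,640.30 − £5,790,400 = £5,990,240.30.
Interest = £1,328,300.00, so EBIT − I = £4,661,940.30.
DCL = total CM / (EBIT − I) = £11,780,640.30 / £4,661,940.30 = 2.5270.
%ΔEPS = DCL × %ΔSales = 2.5270 × +12.1% = +30.6%.

+30.6%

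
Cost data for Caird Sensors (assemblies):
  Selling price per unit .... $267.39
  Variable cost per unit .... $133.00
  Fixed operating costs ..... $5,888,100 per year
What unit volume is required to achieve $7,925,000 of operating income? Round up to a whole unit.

102,784 assemblies

Unit CM = price − variable cost = $267.39 − $133.00 = $134.39.
Units = (FC + target) / CM = ($5,888,100 + $7,925,000) / $134.39 = 102,783.69, so 102,784 assemblies.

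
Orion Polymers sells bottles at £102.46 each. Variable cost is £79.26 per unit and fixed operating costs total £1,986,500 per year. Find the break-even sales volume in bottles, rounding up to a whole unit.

Unit CM = price − variable cost = £102.46 − £79.26 = £23.20.
Break-even Q = £1,986,500 / £23.20 = 85,625.00 → 85,625 bottles.

85,625 bottles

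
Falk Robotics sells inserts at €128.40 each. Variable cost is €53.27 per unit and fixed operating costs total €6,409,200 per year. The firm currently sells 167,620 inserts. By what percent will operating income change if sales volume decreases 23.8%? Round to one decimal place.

-48.5%

Contribution at this volume is 167,620 × €75.13 = €12,593,290.60.
EBIT = €12,593,290.60 − €6,409,200 = €6,184,090.60.
So DOL = total CM / EBIT = €12,593,290.60 / €6,184,090.60 = 2.0364.
Operating income changes by 2.0364 × -23.8% = -48.5%.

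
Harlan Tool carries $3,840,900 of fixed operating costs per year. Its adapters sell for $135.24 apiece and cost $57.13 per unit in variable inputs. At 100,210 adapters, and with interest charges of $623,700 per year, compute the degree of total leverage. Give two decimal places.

2.33

Total contribution margin = 100,210 × $78.11 = $7,827,403.10.
EBIT = $7,827,403.10 − $3,840,900 = $3,986,503.10. Interest = $623,700.00, so EBIT − I = $3,362,803.10.
Degree of total leverage = total CM / (EBIT − interest) = $7,827,403.10 / $3,362,803.10 = 2.3276.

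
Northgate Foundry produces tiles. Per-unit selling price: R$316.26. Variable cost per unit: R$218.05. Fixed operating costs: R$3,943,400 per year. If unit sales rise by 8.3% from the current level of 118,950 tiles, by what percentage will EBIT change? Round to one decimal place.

+12.5%

Total contribution margin = 118,950 × R$98.21 = R$11,682,079.50.
Operating income = contribution − fixed costs = R$11,682,079.50 − R$3,943,400 = R$7,738,679.50.
So DOL = total CM / EBIT = R$11,682,079.50 / R$7,738,679.50 = 1.5096.
So EBIT moves 1.5096 × (+8.3%) = +12.5%.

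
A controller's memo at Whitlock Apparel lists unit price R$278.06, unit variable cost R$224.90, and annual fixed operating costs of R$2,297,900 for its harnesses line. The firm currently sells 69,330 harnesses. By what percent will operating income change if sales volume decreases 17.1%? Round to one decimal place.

At 69,330 units, contribution = 69,330 × R$53.16 = R$3,685,582.80.
EBIT = R$3,685,582.80 − R$2,297,900 = R$1,387,682.80.
Degree of operating leverage = R$3,685,582.80 / R$1,387,682.80 = 2.6559.
So EBIT moves 2.6559 × (-17.1%) = -45.4%.

-45.4%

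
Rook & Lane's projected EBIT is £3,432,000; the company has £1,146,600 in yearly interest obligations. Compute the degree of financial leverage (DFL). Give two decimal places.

Interest = £1,146,600.00.
Degree of financial leverage = EBIT / (EBIT − interest) = £3,432,000 / £2,285,400.00 = 1.5017.

1.50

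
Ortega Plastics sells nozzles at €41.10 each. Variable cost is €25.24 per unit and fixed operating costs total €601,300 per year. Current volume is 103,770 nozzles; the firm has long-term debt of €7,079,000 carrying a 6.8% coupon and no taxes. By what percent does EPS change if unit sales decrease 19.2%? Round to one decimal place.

At 103,770 units, contribution = 103,770 × €15.86 = €1,645,792.20.
Subtracting fixed costs: EBIT = €1,645,792.20 − €601,300 = €1,044,492.20.
Interest = €481,372.00, so EBIT − I = €563,120.20.
Degree of combined leverage = contribution ÷ (EBIT − I) = €1,645,792.20 ÷ €563,120.20 = 2.9226.
EPS therefore changes by 2.9226 × (-19.2%) = -56.1%.

-56.1%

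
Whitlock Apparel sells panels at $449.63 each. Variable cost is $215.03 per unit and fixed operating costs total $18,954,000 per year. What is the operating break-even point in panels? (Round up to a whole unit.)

Contribution margin per unit = $449.63 − $215.03 = $234.60.
Break-even volume = fixed costs ÷ CM per unit = $18,954,000 ÷ $234.60 = 80,792.84, so 80,793 panels.

80,793 panels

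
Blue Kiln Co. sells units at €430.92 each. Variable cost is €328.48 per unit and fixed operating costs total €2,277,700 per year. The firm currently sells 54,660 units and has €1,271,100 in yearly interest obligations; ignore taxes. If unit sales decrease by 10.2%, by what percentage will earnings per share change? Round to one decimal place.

-27.9%

Total contribution margin = 54,660 × €102.44 = €5,599,370.40.
Operating income = contribution − fixed costs = €5,599,370.40 − €2,277,700 = €3,321,670.40.
Interest = €1,271,100.00, so EBIT − I = €2,050,570.40.
Degree of combined leverage = contribution ÷ (EBIT − I) = €5,599,370.40 ÷ €2,050,570.40 = 2.7306.
EPS therefore changes by 2.7306 × (-10.2%) = -27.9%.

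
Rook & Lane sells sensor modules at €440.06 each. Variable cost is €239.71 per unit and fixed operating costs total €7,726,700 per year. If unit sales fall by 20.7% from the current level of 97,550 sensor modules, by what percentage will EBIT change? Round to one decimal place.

Total contribution margin = 97,550 × €200.35 = €19,544,142.50.
Operating income = contribution − fixed costs = €19,544,142.50 − €7,726,700 = €11,817,442.50.
So DOL = total CM / EBIT = €19,544,142.50 / €11,817,442.50 = 1.6538.
Operating income changes by 1.6538 × -20.7% = -34.2%.

-34.2%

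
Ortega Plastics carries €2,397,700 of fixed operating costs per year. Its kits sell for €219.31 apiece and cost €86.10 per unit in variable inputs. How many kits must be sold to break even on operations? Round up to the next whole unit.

Each unit contributes €219.31 − €86.10 = €133.21.
Break-even Q = €2,397,700 / €133.21 = 17,999.40 → 18,000 kits.

18,000 kits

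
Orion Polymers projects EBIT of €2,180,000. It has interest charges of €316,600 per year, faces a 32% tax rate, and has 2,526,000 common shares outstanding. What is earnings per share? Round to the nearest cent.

€0.50

Interest = €316,600.00, so EBT = €2,180,000 − €316,600.00 = €1,863,400.00.
Net income = €1,863,400.00 × (1 − 0.32) = €1,267,112.00.
EPS = €1,267,112.00 ÷ 2,526,000 = €0.50.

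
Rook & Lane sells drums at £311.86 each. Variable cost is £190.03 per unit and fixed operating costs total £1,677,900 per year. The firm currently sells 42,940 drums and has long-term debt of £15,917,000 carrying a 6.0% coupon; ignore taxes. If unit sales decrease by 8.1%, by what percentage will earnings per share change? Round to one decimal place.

Total contribution margin = 42,940 × £121.83 = £5,231,380.20.
Operating income = contribution − fixed costs = £5,231,380.20 − £1,677,900 = £3,553,480.20.
Interest = £955,020.00, so EBIT − I = £2,598,460.20.
DCL = total CM / (EBIT − I) = £5,231,380.20 / £2,598,460.20 = 2.0133.
EPS therefore changes by 2.0133 × (-8.1%) = -16.3%.

-16.3%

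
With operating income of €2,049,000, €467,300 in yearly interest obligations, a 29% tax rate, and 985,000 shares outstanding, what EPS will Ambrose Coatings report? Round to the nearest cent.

€1.14

Pre-tax income = €2,049,000 − €467,300.00 = €1,581,700.00.
Net income = €1,581,700.00 × (1 − 0.29) = €1,123,007.00.
EPS = €1,123,007.00 ÷ 985,000 = €1.14.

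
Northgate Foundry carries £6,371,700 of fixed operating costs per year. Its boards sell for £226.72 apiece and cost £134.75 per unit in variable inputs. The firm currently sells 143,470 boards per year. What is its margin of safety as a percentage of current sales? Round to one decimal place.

51.7%

Unit CM = price − variable cost = £226.72 − £134.75 = £91.97. Break-even units = £6,371,700 ÷ £91.97 = 69,280.20; break-even revenue = 69,280.20 × £226.72 = £15,707,206.96.
Current sales = 143,470 × £226.72 = £32,527,518.40.
Margin of safety = (£32,527,518.40 − £15,707,206.96) ÷ £32,527,518.40 = 51.7%.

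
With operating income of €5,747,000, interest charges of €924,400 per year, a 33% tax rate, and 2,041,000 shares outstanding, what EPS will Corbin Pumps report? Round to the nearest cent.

€1.58

Pre-tax income = €5,747,000 − €924,400.00 = €4,822,600.00.
After tax at 33%: net income = €4,822,600.00 × 0.67 = €3,231,142.00.
Per share: €3,231,142.00 / 2,041,000 shares = €1.58.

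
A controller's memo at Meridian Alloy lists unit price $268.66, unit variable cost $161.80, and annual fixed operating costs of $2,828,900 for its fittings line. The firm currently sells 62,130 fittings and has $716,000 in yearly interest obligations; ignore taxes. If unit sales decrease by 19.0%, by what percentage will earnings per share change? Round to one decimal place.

Contribution at this volume is 62,130 × $106.86 = $6,639,211.80.
Subtracting fixed costs: EBIT = $6,639,211.80 − $2,828,900 = $3,810,311.80.
After interest of $716,000.00, pre-tax earnings = $3,094,311.80.
DCL = total CM / (EBIT − I) = $6,639,211.80 / $3,094,311.80 = 2.1456.
EPS therefore changes by 2.1456 × (-19.0%) = -40.8%.

-40.8%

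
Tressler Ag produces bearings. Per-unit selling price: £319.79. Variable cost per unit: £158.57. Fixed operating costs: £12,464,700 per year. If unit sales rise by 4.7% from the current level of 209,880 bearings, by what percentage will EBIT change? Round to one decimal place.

+7.4%

Total contribution margin = 209,880 × £161.22 = £33,836,853.60.
Subtracting fixed costs: EBIT = £33,836,853.60 − £12,464,700 = £21,372,153.60.
So DOL = total CM / EBIT = £33,836,853.60 / £21,372,153.60 = 1.5832.
%ΔEBIT = DOL × %ΔSales = 1.5832 × +4.7% = +7.4%.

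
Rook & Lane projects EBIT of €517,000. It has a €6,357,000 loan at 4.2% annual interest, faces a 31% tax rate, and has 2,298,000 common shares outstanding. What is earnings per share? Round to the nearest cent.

Interest = €266,994.00, so EBT = €517,000 − €266,994.00 = €250,006.00.
After tax at 31%: net income = €250,006.00 × 0.69 = €172,504.14.
Per share: €172,504.14 / 2,298,000 shares = €0.08.

€0.08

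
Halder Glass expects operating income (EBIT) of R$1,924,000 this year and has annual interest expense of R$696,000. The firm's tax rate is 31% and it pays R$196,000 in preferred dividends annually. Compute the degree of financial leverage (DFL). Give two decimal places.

2.04

Annual interest charges come to R$696,000.00.
Pre-tax preferred-dividend burden = R$196,000 ÷ (1 − 0.31) = R$284,057.97.
DFL = EBIT ÷ [EBIT − I − D_p/(1−t)] = R$1,924,000 ÷ [R$1,924,000 − R$696,000.00 − R$284,057.97] = R$1,924,000 ÷ R$943,942.03 = 2.0383.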